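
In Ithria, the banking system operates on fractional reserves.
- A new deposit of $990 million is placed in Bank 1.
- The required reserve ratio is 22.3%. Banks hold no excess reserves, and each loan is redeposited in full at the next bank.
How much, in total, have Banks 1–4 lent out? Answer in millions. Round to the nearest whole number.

$2192 million

Bank i lends (1 − rr)^i of the original deposit: Bank 1 lends 990·0.7770 = 769.2300, Bank 2 lends 990·0.7770² ≈ 597.6917, and so on.
Summing a geometric series: total = 990·[0.7770·(1 − 0.7770^4) / (1 − 0.7770)] ≈ 2192.1720 million.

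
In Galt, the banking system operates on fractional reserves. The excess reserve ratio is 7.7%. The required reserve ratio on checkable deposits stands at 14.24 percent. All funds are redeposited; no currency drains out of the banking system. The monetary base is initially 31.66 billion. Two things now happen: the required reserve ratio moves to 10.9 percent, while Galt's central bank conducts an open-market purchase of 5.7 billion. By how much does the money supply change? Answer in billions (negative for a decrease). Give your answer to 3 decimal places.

56.558 billion

Before: m₁ = 1 / (0.1424 + 0.077) ≈ 4.557885, MB₁ = 31.66, so M₁ = 4.557885 × 31.66 ≈ 144.3026 billion.
After: m₂ = 1 / (0.109 + 0.077) ≈ 5.376344, MB₂ = 31.66 + 5.7 = 37.36, so M₂ = 5.376344 × 37.36 ≈ 200.8602 billion.
ΔM = M₂ − M₁ = 200.8602 − 144.3026 = 56.5576 billion.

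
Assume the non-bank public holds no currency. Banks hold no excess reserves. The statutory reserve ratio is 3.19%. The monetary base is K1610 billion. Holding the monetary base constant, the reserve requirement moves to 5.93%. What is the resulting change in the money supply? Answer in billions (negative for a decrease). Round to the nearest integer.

-23320 billion

Initially m₁ = 1 / (0.0319) ≈ 31.34796, so M₁ = 31.34796 × 1610 = 50470.2156 billion.
After the change m₂ = 1 / (0.0593) ≈ 16.86341, so M₂ = 16.86341 × 1610 = 27150.0901 billion.
ΔM = M₂ − M₁ = 27150.0901 − 50470.2156 = -23320.1255 billion.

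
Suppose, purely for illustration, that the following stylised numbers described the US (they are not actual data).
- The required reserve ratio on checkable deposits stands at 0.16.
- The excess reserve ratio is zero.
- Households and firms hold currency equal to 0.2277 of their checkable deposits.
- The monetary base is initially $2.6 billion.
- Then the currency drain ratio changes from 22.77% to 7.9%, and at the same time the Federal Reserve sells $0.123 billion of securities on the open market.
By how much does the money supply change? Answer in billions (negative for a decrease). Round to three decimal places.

$2.950 billion

Before: m₁ = (1 + 0.2277) / (0.16 + 0.2277) ≈ 3.16662, MB₁ = 2.6, so M₁ = 3.16662 × 2.6 ≈ 8.2332 billion.
After: m₂ = (1 + 0.079) / (0.16 + 0.079) ≈ 4.51464, MB₂ = 2.6 − 0.123 = 2.477, so M₂ = 4.51464 × 2.477 ≈ 11.1828 billion.
ΔM = M₂ − M₁ = 11.1828 − 8.2332 = 2.9496 billion.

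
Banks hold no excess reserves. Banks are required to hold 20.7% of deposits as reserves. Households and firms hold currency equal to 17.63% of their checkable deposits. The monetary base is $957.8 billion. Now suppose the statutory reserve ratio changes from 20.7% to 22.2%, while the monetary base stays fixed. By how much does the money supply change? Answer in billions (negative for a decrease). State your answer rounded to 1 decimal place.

-110.7 billion

Initially m₁ = (1 + 0.1763) / (0.207 + 0.1763) ≈ 3.06888, so M₁ = 3.06888 × 957.8 ≈ 2939.3733 billion.
After the change m₂ = (1 + 0.1763) / (0.222 + 0.1763) ≈ 2.95330, so M₂ = 2.95330 × 957.8 ≈ 2828.6707 billion.
ΔM = M₂ − M₁ = 2828.6707 − 2939.3733 = -110.7026 billion.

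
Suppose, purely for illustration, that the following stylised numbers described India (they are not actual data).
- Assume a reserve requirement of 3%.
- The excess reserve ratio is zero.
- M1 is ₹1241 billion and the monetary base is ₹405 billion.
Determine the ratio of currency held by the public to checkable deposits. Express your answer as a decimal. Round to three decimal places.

Using m = M/MB = 1241/405 ≈ 3.064198. From m = (1 + c)/(c + rr + e), rearranging gives 1 + c = m·(c + rr + e), so c·(1 − m) = m·(rr + e) − 1.
Hence c = [m·(rr + e) − 1]/(1 − m) = [3.064198 × (0.03 + 0) − 1] / (1 − 3.064198) ≈ 0.439916.

0.440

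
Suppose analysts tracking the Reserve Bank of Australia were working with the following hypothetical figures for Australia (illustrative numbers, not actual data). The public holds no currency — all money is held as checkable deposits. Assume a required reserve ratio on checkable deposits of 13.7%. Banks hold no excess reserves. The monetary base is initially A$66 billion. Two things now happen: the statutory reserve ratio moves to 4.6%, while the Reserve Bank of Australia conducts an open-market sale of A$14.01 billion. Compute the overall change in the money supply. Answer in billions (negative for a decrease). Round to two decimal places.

A$648.47 billion

Before: m₁ = 1 / (0.137) ≈ 7.29927, MB₁ = 66, so M₁ = 7.29927 × 66 ≈ 481.7518 billion.
After: m₂ = 1 / (0.046) ≈ 21.73913, MB₂ = 66 − 14.01 = 51.99, so M₂ = 21.73913 × 51.99 ≈ 1130.2174 billion.
ΔM = M₂ − M₁ = 1130.2174 − 481.7518 = 648.4656 billion.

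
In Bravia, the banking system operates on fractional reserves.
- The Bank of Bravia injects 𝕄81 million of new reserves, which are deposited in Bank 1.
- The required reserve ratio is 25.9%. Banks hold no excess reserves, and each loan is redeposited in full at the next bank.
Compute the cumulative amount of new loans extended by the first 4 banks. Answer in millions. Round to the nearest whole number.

Bank i lends (1 − rr)^i of the original deposit: Bank 1 lends 81·0.7410 = 60.0210, Bank 2 lends 81·0.7410² ≈ 44.4756, and so on.
Summing a geometric series: total = 81·[0.7410·(1 − 0.7410^4) / (1 − 0.7410)] ≈ 161.8736 million.

𝕄162 million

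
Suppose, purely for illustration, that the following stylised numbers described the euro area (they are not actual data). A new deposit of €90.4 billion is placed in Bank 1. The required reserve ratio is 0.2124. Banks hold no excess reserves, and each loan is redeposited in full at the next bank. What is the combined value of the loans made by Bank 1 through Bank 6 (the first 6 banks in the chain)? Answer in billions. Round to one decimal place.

€255.2 billion

Bank i lends (1 − rr)^i of the original deposit: Bank 1 lends 90.4·0.7876 ≈ 71.1990, Bank 2 lends 90.4·0.7876² ≈ 56.0764, and so on.
Summing a geometric series: total = 90.4·[0.7876·(1 − 0.7876^6) / (1 − 0.7876)] ≈ 255.2003 billion.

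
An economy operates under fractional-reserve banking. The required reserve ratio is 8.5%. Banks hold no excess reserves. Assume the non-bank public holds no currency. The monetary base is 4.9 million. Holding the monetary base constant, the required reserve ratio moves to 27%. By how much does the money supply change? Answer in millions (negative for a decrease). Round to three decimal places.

-39.499 million

Initially m₁ = 1 / (0.085) ≈ 11.76471, so M₁ = 11.76471 × 4.9 ≈ 57.6471 million.
After the change m₂ = 1 / (0.27) ≈ 3.70370, so M₂ = 3.70370 × 4.9 ≈ 18.1481 million.
ΔM = M₂ − M₁ = 18.1481 − 57.6471 = -39.499 million.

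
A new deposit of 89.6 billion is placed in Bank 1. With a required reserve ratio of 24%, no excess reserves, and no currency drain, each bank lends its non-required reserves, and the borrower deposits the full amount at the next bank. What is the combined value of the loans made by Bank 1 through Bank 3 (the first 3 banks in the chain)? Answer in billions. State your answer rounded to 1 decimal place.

159.2 billion

Bank i lends (1 − rr)^i of the original deposit: Bank 1 lends 89.6·0.7600 = 68.0960, Bank 2 lends 89.6·0.7600² ≈ 51.7530, and so on.
Summing a geometric series: total = 89.6·[0.7600·(1 − 0.7600^3) / (1 − 0.7600)] ≈ 159.1812 billion.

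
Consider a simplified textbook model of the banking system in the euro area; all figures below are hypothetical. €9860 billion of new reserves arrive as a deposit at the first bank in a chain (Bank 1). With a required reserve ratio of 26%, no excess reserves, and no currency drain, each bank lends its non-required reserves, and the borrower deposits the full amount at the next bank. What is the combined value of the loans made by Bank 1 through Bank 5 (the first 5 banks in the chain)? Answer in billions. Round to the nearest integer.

Bank i lends (1 − rr)^i of the original deposit: Bank 1 lends 9860·0.7400 = 7296.4000, Bank 2 lends 9860·0.7400² = 5399.3360, and so on.
Summing a geometric series: total = 9860·[0.7400·(1 − 0.7400^5) / (1 − 0.7400)] ≈ 21835.8616 billion.

€21836 billion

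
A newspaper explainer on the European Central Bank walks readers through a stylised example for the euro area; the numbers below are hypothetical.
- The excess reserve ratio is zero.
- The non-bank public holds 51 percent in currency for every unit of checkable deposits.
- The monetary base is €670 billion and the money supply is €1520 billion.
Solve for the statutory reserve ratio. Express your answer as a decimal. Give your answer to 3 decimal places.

Using m = M/MB = 1520/670 ≈ 2.268657. Since m = (1 + c)/(c + rr + e), the denominator satisfies c + rr + e = (1 + c)/m = (1 + 0.51) / 2.268657 ≈ 0.665592.
With c = 0.51 and e = 0, the statutory reserve ratio is 0.665592 − 0.51 − 0 = 0.155592.

0.156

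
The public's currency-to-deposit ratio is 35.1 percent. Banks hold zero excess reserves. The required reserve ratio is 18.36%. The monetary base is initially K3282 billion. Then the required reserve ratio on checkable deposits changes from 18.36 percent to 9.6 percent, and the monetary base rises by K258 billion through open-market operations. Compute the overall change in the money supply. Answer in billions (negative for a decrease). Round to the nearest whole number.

K2405 billion

Before: m₁ = (1 + 0.351) / (0.1836 + 0.351) ≈ 2.52712, MB₁ = 3282, so M₁ = 2.52712 × 3282 ≈ 8294.0078 billion.
After: m₂ = (1 + 0.351) / (0.096 + 0.351) ≈ 3.02237, MB₂ = 3282 + 258 = 3540, so M₂ = 3.02237 × 3540 = 10699.1898 billion.
ΔM = M₂ − M₁ = 10699.1898 − 8294.0078 = 2405.182 billion.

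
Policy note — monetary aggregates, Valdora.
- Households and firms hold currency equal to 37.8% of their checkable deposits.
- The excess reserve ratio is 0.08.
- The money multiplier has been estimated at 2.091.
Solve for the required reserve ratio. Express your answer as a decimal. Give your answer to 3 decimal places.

Using m = 2.091. Since m = (1 + c)/(c + rr + e), the denominator satisfies c + rr + e = (1 + c)/m = (1 + 0.378) / 2.091 ≈ 0.659015.
With c = 0.378 and e = 0.08, the required reserve ratio is 0.659015 − 0.378 − 0.08 = 0.201015.

0.201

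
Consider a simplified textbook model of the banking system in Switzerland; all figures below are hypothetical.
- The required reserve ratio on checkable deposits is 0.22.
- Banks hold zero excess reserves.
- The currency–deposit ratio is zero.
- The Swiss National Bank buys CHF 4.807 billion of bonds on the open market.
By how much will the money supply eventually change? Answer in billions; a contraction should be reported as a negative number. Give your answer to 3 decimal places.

CHF 21.850 billion

The simple money multiplier is m = 1/rr = 1/0.22 ≈ 4.54545.
An open-market purchase increases the monetary base by 4.807 billion, so ΔM = m × ΔMB = 4.54545 × 4.807 ≈ 21.85 billion.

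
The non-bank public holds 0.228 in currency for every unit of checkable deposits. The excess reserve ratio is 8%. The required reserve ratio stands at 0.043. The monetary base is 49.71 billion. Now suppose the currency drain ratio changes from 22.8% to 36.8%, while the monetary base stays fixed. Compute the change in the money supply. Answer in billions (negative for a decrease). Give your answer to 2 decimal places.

Initially m₁ = (1 + 0.228) / (0.043 + 0.08 + 0.228) ≈ 3.49858, so M₁ = 3.49858 × 49.71 ≈ 173.9144 billion.
After the change m₂ = (1 + 0.368) / (0.043 + 0.08 + 0.368) ≈ 2.78615, so M₂ = 2.78615 × 49.71 ≈ 138.4995 billion.
ΔM = M₂ − M₁ = 138.4995 − 173.9144 = -35.4149 billion.

-35.41 billion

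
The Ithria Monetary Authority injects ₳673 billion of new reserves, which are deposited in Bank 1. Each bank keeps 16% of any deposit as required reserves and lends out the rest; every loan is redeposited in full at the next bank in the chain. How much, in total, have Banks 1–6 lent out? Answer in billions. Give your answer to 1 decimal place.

Bank i lends (1 − rr)^i of the original deposit: Bank 1 lends 673·0.8400 = 565.3200, Bank 2 lends 673·0.8400² = 474.8688, and so on.
Summing a geometric series: total = 673·[0.8400·(1 − 0.8400^6) / (1 − 0.8400)] ≈ 2292.0262 billion.

₳2292.0 billion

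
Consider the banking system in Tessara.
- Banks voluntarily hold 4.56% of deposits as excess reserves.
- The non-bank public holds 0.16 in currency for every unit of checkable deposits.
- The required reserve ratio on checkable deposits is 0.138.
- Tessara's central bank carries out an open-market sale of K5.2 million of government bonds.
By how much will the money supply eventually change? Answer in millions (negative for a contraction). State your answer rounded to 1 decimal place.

-17.6 million

The money multiplier is m = (1 + c) / (rr + e + c) = (1 + 0.16) / (0.138 + 0.0456 + 0.16) ≈ 3.3760.
The sale removes 5.2 million of base, so ΔM = m × ΔMB = 3.3760 × (−5.2) = -17.5552 million.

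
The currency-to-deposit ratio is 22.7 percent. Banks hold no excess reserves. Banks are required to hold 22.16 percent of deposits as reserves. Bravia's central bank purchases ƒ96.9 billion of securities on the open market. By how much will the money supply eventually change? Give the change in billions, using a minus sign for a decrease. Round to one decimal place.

ƒ265.0 billion

The money multiplier is m = (1 + c) / (rr + c) = (1 + 0.227) / (0.2216 + 0.227) ≈ 2.7352.
The purchase adds 96.9 billion of base, so ΔM = m × ΔMB = 2.7352 × (+96.9) ≈ 265.0409 billion.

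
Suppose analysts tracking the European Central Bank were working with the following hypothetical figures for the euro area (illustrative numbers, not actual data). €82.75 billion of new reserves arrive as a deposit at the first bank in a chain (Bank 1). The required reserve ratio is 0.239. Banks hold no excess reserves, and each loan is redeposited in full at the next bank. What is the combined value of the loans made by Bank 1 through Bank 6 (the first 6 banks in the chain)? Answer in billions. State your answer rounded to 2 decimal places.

€212.31 billion

Bank i lends (1 − rr)^i of the original deposit: Bank 1 lends 82.75·0.7610 ≈ 62.9727, Bank 2 lends 82.75·0.7610² ≈ 47.9223, and so on.
Summing a geometric series: total = 82.75·[0.7610·(1 − 0.7610^6) / (1 − 0.7610)] ≈ 212.3087 billion.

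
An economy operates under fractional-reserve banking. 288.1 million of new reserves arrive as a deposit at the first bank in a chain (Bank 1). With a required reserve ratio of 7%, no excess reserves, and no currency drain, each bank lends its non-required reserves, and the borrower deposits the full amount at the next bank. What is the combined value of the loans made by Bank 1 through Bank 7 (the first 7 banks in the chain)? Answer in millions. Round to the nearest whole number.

1525 million

Bank i lends (1 − rr)^i of the original deposit: Bank 1 lends 288.1·0.9300 = 267.9330, Bank 2 lends 288.1·0.9300² ≈ 249.1777, and so on.
Summing a geometric series: total = 288.1·[0.9300·(1 − 0.9300^7) / (1 − 0.9300)] ≈ 1524.5354 million.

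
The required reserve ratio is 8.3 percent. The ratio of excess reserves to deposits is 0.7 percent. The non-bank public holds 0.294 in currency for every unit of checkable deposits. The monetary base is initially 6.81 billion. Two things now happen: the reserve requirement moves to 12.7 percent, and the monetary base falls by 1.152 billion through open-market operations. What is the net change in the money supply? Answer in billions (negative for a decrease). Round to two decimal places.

-5.84 billion

Before: m₁ = (1 + 0.294) / (0.083 + 0.007 + 0.294) ≈ 3.3698, MB₁ = 6.81, so M₁ = 3.3698 × 6.81 ≈ 22.9483 billion.
After: m₂ = (1 + 0.294) / (0.127 + 0.007 + 0.294) ≈ 3.0234, MB₂ = 6.81 − 1.152 = 5.658, so M₂ = 3.0234 × 5.658 ≈ 17.1064 billion.
ΔM = M₂ − M₁ = 17.1064 − 22.9483 = -5.8419 billion.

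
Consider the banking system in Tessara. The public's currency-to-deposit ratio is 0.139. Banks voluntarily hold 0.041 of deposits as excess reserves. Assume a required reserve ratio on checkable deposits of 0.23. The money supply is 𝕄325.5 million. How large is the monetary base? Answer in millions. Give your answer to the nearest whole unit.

𝕄117 million

The money multiplier is m = (1 + c) / (rr + e + c) = (1 + 0.139) / (0.23 + 0.041 + 0.139) ≈ 2.7780.
MB = M / m = 325.5 / 2.7780 ≈ 117.1706 million.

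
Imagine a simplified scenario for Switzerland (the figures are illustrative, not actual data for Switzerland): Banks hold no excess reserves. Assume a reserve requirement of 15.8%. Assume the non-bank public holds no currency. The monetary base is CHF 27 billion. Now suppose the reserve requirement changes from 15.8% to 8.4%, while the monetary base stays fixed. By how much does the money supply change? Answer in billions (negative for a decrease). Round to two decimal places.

Initially m₁ = 1 / (0.158) ≈ 6.32911, so M₁ = 6.32911 × 27 ≈ 170.886 billion.
After the change m₂ = 1 / (0.084) ≈ 11.90476, so M₂ = 11.90476 × 27 ≈ 321.4285 billion.
ΔM = M₂ − M₁ = 321.4285 − 170.886 = 150.5425 billion.

CHF 150.54 billion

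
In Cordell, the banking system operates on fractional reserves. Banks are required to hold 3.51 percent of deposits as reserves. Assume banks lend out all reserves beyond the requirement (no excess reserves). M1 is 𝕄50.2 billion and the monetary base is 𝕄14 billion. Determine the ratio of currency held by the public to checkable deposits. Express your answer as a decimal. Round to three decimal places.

0.338

Using m = M/MB = 50.2/14 ≈ 3.585714. From m = (1 + c)/(c + rr + e), rearranging gives 1 + c = m·(c + rr + e), so c·(1 − m) = m·(rr + e) − 1.
Hence c = [m·(rr + e) − 1]/(1 − m) = [3.585714 × (0.0351 + 0) − 1] / (1 − 3.585714) ≈ 0.338066.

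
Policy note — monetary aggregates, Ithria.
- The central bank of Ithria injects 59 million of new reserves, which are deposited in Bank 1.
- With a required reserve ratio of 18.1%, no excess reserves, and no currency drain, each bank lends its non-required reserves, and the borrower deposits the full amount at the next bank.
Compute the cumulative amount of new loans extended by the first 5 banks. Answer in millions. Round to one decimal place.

168.6 million

Bank i lends (1 − rr)^i of the original deposit: Bank 1 lends 59·0.8190 = 48.3210, Bank 2 lends 59·0.8190² ≈ 39.5749, and so on.
Summing a geometric series: total = 59·[0.8190·(1 − 0.8190^5) / (1 − 0.8190)] ≈ 168.5936 million.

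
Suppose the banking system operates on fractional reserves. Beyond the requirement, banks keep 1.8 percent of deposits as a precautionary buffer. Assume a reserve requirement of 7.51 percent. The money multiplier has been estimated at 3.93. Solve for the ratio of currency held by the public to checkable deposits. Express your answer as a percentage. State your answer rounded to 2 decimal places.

21.64%

Using m = 3.93. From m = (1 + c)/(c + rr + e), rearranging gives 1 + c = m·(c + rr + e), so c·(1 − m) = m·(rr + e) − 1.
Hence c = [m·(rr + e) − 1]/(1 − m) = [3.93 × (0.0751 + 0.018) − 1] / (1 − 3.93) ≈ 0.216422.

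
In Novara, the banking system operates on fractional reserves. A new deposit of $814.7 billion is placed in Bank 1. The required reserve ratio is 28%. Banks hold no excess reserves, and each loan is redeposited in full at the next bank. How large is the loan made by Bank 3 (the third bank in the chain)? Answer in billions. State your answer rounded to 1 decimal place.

Each bank lends a fraction (1 − rr) = 0.7200 of the deposit it receives, so Bank 3 receives 814.7·0.7200^2 and lends 814.7·0.7200^3 ≈ 304.0851 billion.

$304.1 billion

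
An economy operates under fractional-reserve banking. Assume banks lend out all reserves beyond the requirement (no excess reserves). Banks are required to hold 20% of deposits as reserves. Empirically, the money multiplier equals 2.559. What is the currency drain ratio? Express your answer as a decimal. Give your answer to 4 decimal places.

0.3131

Using m = 2.559. From m = (1 + c)/(c + rr + e), rearranging gives 1 + c = m·(c + rr + e), so c·(1 − m) = m·(rr + e) − 1.
Hence c = [m·(rr + e) − 1]/(1 − m) = [2.559 × (0.2 + 0) − 1] / (1 − 2.559) ≈ 0.313149.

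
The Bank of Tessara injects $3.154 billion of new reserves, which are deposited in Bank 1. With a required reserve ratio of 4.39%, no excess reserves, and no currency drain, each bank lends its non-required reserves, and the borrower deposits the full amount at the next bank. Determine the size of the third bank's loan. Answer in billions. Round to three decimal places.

Each bank lends a fraction (1 − rr) = 0.9561 of the deposit it receives, so Bank 3 receives 3.154·0.9561^2 and lends 3.154·0.9561^3 ≈ 2.7566 billion.

$2.757 billion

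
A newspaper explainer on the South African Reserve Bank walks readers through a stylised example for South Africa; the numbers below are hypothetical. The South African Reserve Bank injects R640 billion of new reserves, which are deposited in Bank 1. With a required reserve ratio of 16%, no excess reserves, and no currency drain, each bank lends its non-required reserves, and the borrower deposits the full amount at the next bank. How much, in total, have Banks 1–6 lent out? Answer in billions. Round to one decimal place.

R2179.6 billion

Bank i lends (1 − rr)^i of the original deposit: Bank 1 lends 640·0.8400 = 537.6000, Bank 2 lends 640·0.8400² = 451.5840, and so on.
Summing a geometric series: total = 640·[0.8400·(1 − 0.8400^6) / (1 − 0.8400)] ≈ 2179.6386 billion.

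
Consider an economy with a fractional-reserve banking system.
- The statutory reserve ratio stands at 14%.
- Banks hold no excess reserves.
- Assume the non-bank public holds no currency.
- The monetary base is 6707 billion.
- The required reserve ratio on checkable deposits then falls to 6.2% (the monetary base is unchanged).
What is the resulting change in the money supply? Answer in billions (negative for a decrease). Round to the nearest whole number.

60270 billion

Initially m₁ = 1 / (0.14) ≈ 7.14286, so M₁ = 7.14286 × 6707 ≈ 47907.162 billion.
After the change m₂ = 1 / (0.062) ≈ 16.12903, so M₂ = 16.12903 × 6707 ≈ 108177.4042 billion.
ΔM = M₂ − M₁ = 108177.4042 − 47907.162 = 60270.2422 billion.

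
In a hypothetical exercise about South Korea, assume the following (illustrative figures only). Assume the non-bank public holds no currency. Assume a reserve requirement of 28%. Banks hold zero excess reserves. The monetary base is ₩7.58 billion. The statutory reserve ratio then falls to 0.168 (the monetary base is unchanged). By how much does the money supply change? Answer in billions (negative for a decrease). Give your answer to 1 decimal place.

Initially m₁ = 1 / (0.28) ≈ 3.5714, so M₁ = 3.5714 × 7.58 ≈ 27.0712 billion.
After the change m₂ = 1 / (0.168) ≈ 5.9524, so M₂ = 5.9524 × 7.58 ≈ 45.1192 billion.
ΔM = M₂ − M₁ = 45.1192 − 27.0712 = 18.048 billion.

₩18.0 billion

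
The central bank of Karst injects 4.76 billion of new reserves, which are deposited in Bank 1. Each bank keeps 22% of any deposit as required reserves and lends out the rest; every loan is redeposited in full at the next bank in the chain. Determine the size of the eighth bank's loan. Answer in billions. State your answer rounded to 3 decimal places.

0.652 billion

Each bank lends a fraction (1 − rr) = 0.7800 of the deposit it receives, so Bank 8 receives 4.76·0.7800^7 and lends 4.76·0.7800^8 ≈ 0.6522 billion.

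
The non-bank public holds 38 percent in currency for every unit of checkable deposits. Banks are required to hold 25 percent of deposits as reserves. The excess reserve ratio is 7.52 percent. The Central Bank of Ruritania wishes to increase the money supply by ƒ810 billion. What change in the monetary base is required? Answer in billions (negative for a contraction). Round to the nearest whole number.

ƒ414 billion

The money multiplier is m = (1 + c) / (rr + e + c) = (1 + 0.38) / (0.25 + 0.0752 + 0.38) ≈ 1.9569.
ΔMB = ΔM / m = (+810) / 1.9569 ≈ 413.92 billion.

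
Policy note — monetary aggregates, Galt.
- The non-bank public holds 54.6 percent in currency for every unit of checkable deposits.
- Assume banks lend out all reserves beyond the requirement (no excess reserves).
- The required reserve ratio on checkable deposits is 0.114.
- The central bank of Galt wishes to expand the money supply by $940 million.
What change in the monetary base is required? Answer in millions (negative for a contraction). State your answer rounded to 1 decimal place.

The money multiplier is m = (1 + c) / (rr + c) = (1 + 0.546) / (0.114 + 0.546) ≈ 2.34242.
ΔMB = ΔM / m = (+940) / 2.34242 ≈ 401.2944 million.

$401.3 million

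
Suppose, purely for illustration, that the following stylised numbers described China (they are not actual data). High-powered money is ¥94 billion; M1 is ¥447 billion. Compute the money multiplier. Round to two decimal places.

The money multiplier is m = M / MB = 447 / 94 ≈ 4.75532.

4.76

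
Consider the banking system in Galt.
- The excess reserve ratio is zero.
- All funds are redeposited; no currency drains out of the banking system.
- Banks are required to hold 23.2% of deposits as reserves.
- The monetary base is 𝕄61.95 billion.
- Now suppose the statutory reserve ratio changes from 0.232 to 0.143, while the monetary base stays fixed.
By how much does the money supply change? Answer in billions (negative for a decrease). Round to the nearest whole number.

𝕄166 billion

Initially m₁ = 1 / (0.232) ≈ 4.3103, so M₁ = 4.3103 × 61.95 ≈ 267.0231 billion.
After the change m₂ = 1 / (0.143) ≈ 6.9930, so M₂ = 6.9930 × 61.95 ≈ 433.2164 billion.
ΔM = M₂ − M₁ = 433.2164 − 267.0231 = 166.1933 billion.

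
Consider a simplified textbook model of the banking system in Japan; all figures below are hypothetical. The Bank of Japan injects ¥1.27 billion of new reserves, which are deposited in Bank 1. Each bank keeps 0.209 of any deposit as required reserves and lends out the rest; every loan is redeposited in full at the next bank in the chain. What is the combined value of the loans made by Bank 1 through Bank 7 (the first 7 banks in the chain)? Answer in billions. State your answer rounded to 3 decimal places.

Bank i lends (1 − rr)^i of the original deposit: Bank 1 lends 1.27·0.7910 ≈ 1.0046, Bank 2 lends 1.27·0.7910² ≈ 0.7946, and so on.
Summing a geometric series: total = 1.27·[0.7910·(1 − 0.7910^7) / (1 − 0.7910)] ≈ 3.8753 billion.

¥3.875 billion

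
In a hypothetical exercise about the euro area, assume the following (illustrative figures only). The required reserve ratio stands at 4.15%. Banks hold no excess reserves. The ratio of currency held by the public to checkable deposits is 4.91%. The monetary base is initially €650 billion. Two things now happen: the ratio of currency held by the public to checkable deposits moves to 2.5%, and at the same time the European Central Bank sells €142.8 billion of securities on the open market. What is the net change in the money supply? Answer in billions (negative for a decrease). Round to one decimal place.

Before: m₁ = (1 + 0.0491) / (0.0415 + 0.0491) ≈ 11.57947, MB₁ = 650, so M₁ = 11.57947 × 650 = 7526.6555 billion.
After: m₂ = (1 + 0.025) / (0.0415 + 0.025) ≈ 15.41353, MB₂ = 650 − 142.8 = 507.2, so M₂ = 15.41353 × 507.2 ≈ 7817.7424 billion.
ΔM = M₂ − M₁ = 7817.7424 − 7526.6555 = 291.0869 billion.

€291.1 billion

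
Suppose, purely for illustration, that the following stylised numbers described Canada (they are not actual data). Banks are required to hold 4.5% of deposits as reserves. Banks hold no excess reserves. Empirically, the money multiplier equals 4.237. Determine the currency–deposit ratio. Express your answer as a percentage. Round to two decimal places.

Using m = 4.237. From m = (1 + c)/(c + rr + e), rearranging gives 1 + c = m·(c + rr + e), so c·(1 − m) = m·(rr + e) − 1.
Hence c = [m·(rr + e) − 1]/(1 − m) = [4.237 × (0.045 + 0) − 1] / (1 − 4.237) ≈ 0.250026.

25.00%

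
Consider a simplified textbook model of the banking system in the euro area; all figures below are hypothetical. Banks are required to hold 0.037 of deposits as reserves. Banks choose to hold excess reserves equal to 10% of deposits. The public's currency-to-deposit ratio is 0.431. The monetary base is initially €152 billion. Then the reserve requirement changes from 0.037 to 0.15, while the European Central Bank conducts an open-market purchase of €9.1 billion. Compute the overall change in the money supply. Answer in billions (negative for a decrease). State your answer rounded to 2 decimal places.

-44.42 billion

Before: m₁ = (1 + 0.431) / (0.037 + 0.1 + 0.431) ≈ 2.519366, MB₁ = 152, so M₁ = 2.519366 × 152 ≈ 382.9436 billion.
After: m₂ = (1 + 0.431) / (0.15 + 0.1 + 0.431) ≈ 2.101322, MB₂ = 152 + 9.1 = 161.1, so M₂ = 2.101322 × 161.1 ≈ 338.523 billion.
ΔM = M₂ − M₁ = 338.523 − 382.9436 = -44.4206 billion.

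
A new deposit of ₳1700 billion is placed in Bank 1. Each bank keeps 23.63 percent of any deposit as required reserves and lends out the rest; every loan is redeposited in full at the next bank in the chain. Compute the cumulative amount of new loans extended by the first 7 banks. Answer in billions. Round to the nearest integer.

₳4662 billion

Bank i lends (1 − rr)^i of the original deposit: Bank 1 lends 1700·0.7637 = 1298.2900, Bank 2 lends 1700·0.7637² ≈ 991.5041, and so on.
Summing a geometric series: total = 1700·[0.7637·(1 − 0.7637^7) / (1 − 0.7637)] ≈ 4661.7766 billion.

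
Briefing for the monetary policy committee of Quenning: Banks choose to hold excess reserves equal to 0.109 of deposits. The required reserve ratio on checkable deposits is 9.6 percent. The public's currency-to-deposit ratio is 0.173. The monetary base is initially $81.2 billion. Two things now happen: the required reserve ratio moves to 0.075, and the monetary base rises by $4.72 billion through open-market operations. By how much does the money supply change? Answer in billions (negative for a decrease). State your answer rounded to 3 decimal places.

$30.331 billion

Before: m₁ = (1 + 0.173) / (0.096 + 0.109 + 0.173) ≈ 3.103175, MB₁ = 81.2, so M₁ = 3.103175 × 81.2 ≈ 251.9778 billion.
After: m₂ = (1 + 0.173) / (0.075 + 0.109 + 0.173) ≈ 3.285714, MB₂ = 81.2 + 4.72 = 85.92, so M₂ = 3.285714 × 85.92 ≈ 282.3085 billion.
ΔM = M₂ − M₁ = 282.3085 − 251.9778 = 30.3307 billion.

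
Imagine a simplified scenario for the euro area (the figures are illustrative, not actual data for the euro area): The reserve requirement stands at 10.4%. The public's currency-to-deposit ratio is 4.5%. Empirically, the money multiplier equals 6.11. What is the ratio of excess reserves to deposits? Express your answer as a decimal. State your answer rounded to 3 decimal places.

0.022

Using m = 6.11. Since m = (1 + c)/(c + rr + e), the denominator satisfies c + rr + e = (1 + c)/m = (1 + 0.045) / 6.11 ≈ 0.171031.
With c = 0.045 and rr = 0.104, the ratio of excess reserves to deposits is 0.171031 − 0.045 − 0.104 = 0.022031.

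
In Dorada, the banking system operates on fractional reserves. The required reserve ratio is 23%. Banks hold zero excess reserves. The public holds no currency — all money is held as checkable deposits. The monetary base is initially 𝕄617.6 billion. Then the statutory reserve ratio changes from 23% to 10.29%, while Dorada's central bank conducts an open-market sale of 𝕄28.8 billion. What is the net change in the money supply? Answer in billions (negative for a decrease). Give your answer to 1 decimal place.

𝕄3036.8 billion

Before: m₁ = 1 / (0.23) ≈ 4.34783, MB₁ = 617.6, so M₁ = 4.34783 × 617.6 ≈ 2685.2198 billion.
After: m₂ = 1 / (0.1029) ≈ 9.71817, MB₂ = 617.6 − 28.8 = 588.8, so M₂ = 9.71817 × 588.8 ≈ 5722.0585 billion.
ΔM = M₂ − M₁ = 5722.0585 − 2685.2198 = 3036.8387 billion.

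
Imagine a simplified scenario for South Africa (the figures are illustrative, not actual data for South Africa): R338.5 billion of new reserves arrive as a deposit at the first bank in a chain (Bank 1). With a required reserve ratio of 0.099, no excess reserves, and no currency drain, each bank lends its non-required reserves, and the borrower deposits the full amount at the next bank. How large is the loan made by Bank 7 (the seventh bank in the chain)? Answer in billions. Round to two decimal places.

R163.17 billion

Each bank lends a fraction (1 − rr) = 0.9010 of the deposit it receives, so Bank 7 receives 338.5·0.9010^6 and lends 338.5·0.9010^7 ≈ 163.1670 billion.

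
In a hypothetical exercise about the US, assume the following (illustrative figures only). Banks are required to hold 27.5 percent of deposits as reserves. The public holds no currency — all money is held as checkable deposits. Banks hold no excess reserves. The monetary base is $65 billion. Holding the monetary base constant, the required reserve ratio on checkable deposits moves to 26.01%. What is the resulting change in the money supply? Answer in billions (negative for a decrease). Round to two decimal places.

Initially m₁ = 1 / (0.275) ≈ 3.63636, so M₁ = 3.63636 × 65 = 236.3634 billion.
After the change m₂ = 1 / (0.2601) ≈ 3.84468, so M₂ = 3.84468 × 65 = 249.9042 billion.
ΔM = M₂ − M₁ = 249.9042 − 236.3634 = 13.5408 billion.

$13.54 billion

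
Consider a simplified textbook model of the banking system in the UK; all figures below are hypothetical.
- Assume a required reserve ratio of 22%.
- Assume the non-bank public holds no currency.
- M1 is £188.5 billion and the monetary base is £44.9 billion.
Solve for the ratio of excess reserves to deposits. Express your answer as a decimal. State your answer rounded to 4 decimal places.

Using m = M/MB = 188.5/44.9 ≈ 4.198218. Since m = (1 + c)/(c + rr + e), the denominator satisfies c + rr + e = (1 + c)/m = (1 + 0) / 4.198218 ≈ 0.238196.
With c = 0 and rr = 0.22, the ratio of excess reserves to deposits is 0.238196 − 0 − 0.22 = 0.018196.

0.0182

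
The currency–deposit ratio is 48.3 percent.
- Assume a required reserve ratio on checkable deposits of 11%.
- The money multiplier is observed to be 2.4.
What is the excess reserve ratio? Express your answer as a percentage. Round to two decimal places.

Using m = 2.4. Since m = (1 + c)/(c + rr + e), the denominator satisfies c + rr + e = (1 + c)/m = (1 + 0.483) / 2.4 ≈ 0.617917.
With c = 0.483 and rr = 0.11, the excess reserve ratio is 0.617917 − 0.483 − 0.11 = 0.024917.

2.49%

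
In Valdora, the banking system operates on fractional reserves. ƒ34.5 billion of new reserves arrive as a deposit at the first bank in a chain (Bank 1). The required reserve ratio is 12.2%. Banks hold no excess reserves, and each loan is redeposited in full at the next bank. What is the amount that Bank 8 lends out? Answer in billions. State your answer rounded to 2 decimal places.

Each bank lends a fraction (1 − rr) = 0.8780 of the deposit it receives, so Bank 8 receives 34.5·0.8780^7 and lends 34.5·0.8780^8 ≈ 12.1836 billion.

ƒ12.18 billion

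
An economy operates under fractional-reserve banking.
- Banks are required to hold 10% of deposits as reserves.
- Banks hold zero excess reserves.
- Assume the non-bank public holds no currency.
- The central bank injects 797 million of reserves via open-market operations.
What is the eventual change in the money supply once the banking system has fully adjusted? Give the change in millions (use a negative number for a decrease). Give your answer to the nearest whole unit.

7970 million

The simple money multiplier is m = 1/rr = 1/0.1 = 10.
An open-market purchase increases the monetary base by 797 million, so ΔM = m × ΔMB = 10 × 797 = 7970 million.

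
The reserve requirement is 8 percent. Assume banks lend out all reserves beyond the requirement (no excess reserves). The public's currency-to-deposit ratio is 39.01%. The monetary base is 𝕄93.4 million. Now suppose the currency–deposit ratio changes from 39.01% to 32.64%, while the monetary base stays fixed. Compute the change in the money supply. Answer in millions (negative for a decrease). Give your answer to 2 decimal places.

Initially m₁ = (1 + 0.3901) / (0.08 + 0.3901) ≈ 2.95703, so M₁ = 2.95703 × 93.4 ≈ 276.1866 million.
After the change m₂ = (1 + 0.3264) / (0.08 + 0.3264) ≈ 3.26378, so M₂ = 3.26378 × 93.4 ≈ 304.8371 million.
ΔM = M₂ − M₁ = 304.8371 − 276.1866 = 28.6505 million.

𝕄28.65 million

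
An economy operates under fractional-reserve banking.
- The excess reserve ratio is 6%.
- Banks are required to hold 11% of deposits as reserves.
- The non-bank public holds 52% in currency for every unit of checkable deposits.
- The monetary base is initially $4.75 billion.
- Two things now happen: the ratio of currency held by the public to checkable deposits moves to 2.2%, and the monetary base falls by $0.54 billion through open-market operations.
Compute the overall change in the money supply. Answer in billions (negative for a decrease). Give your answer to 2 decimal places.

Before: m₁ = (1 + 0.52) / (0.11 + 0.06 + 0.52) ≈ 2.2029, MB₁ = 4.75, so M₁ = 2.2029 × 4.75 ≈ 10.4638 billion.
After: m₂ = (1 + 0.022) / (0.11 + 0.06 + 0.022) ≈ 5.3229, MB₂ = 4.75 − 0.54 = 4.21, so M₂ = 5.3229 × 4.21 ≈ 22.4094 billion.
ΔM = M₂ − M₁ = 22.4094 − 10.4638 = 11.9456 billion.

$11.95 billion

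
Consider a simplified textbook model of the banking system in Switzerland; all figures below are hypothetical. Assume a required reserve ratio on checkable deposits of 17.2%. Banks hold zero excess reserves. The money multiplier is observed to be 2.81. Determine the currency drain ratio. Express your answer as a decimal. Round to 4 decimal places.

Using m = 2.81. From m = (1 + c)/(c + rr + e), rearranging gives 1 + c = m·(c + rr + e), so c·(1 − m) = m·(rr + e) − 1.
Hence c = [m·(rr + e) − 1]/(1 − m) = [2.81 × (0.172 + 0) − 1] / (1 − 2.81) ≈ 0.285459.

0.2855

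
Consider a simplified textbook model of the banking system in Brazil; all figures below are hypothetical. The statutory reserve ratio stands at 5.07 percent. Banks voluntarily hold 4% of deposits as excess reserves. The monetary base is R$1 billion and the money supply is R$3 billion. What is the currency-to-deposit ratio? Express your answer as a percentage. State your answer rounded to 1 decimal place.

36.4%

Using m = M/MB = 3/1 = 3.000000. From m = (1 + c)/(c + rr + e), rearranging gives 1 + c = m·(c + rr + e), so c·(1 − m) = m·(rr + e) − 1.
Hence c = [m·(rr + e) − 1]/(1 − m) = [3.000000 × (0.0507 + 0.04) − 1] / (1 − 3.000000) = 0.363950.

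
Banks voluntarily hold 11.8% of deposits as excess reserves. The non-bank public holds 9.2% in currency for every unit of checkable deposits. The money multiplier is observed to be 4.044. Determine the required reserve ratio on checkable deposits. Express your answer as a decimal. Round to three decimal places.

0.060

Using m = 4.044. Since m = (1 + c)/(c + rr + e), the denominator satisfies c + rr + e = (1 + c)/m = (1 + 0.092) / 4.044 ≈ 0.270030.
With c = 0.092 and e = 0.118, the required reserve ratio on checkable deposits is 0.270030 − 0.092 − 0.118 = 0.06003.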